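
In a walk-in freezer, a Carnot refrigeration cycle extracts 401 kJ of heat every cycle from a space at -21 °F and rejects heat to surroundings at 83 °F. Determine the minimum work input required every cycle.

W_in ≈ 95.1 kJ

T_H = 83 °F → (83 − 32) × 5/9 = 28.33 °C = 301.48 K.
T_C = -21 °F → (-21 − 32) × 5/9 = -29.44 °C = 243.71 K.
The reversible coefficient of performance is COP_R = T_C/(T_H − T_C) = 243.71/57.78 = 4.2180.
W = Q_C/COP_R = 401/4.2180 = 95.1 kJ.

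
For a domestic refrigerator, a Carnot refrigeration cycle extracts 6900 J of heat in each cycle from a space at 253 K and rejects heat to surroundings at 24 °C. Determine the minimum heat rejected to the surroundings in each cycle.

Q_H ≈ 8104 J

T_H = 24 °C → 24 + 273.15 = 297.15 K.
For a reversible cycle Q_H/Q_C = T_H/T_C, so Q_H = Q_C·T_H/T_C = 6900 × 297.15/253.00 = 8104 J.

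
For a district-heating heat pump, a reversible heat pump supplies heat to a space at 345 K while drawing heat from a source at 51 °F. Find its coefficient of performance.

T_C = 51 °F → (51 − 32) × 5/9 = 10.56 °C = 283.71 K.
For a reversible heat pump, COP_HP = T_H/(T_H − T_C) = 345.00/(345.00 − 283.71) = 5.63.

COP_HP ≈ 5.63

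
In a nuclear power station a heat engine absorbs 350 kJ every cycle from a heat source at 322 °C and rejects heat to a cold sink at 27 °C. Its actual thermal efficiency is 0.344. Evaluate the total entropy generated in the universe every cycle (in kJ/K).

ΔS_univ ≈ 0.177 kJ/K

T_H = 322 °C → 322 + 273.15 = 595.15 K.
T_C = 27 °C → 27 + 273.15 = 300.15 K.
W = η·Q_H = 0.344 × 350 = 120.4 kJ, so Q_C = Q_H − W = 229.6 kJ.
The hot reservoir loses entropy Q_H/T_H = 350/595.15 = 0.5881 kJ/K; the cold reservoir gains Q_C/T_C = 229.6/300.15 = 0.7650 kJ/K.
ΔS_univ = −Q_H/T_H + Q_C/T_C = 0.177 kJ/K (> 0, since η = 0.344 < η_Carnot = 0.496).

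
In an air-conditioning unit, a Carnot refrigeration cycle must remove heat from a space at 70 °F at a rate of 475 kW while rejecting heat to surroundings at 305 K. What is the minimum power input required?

T_C = 70 °F → (70 − 32) × 5/9 = 21.11 °C = 294.26 K.
Carnot COP: COP_R = T_C/(T_H − T_C) = 294.26/10.74 = 27.4014.
W = Q_C/COP_R = 475/27.4014 = 17.3 kW.

Ẇ_in ≈ 17.3 kW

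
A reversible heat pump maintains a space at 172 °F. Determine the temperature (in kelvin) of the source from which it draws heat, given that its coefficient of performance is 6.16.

T_C ≈ 294 K

T_H = 172 °F → (172 − 32) × 5/9 = 77.78 °C = 350.93 K.
COP_HP = T_H/(T_H − T_C) ⇒ T_C = T_H·(COP_HP − 1)/COP_HP = 350.93 × (6.16 − 1)/6.16 = 294 K.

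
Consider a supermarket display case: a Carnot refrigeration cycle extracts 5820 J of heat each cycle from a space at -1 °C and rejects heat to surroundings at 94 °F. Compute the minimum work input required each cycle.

T_H = 94 °F → (94 − 32) × 5/9 = 34.44 °C = 307.59 K.
T_C = -1 °C → -1 + 273.15 = 272.15 K.
The reversible coefficient of performance is COP_R = T_C/(T_H − T_C) = 272.15/35.44 = 7.6782.
W = Q_C/COP_R = 5820/7.6782 = 758 J.

W_in ≈ 758 J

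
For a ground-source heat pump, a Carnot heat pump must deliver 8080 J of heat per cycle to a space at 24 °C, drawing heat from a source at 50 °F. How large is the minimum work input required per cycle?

T_H = 24 °C → 24 + 273.15 = 297.15 K.
T_C = 50 °F → (50 − 32) × 5/9 = 10.00 °C = 283.15 K.
Reversible heating COP: COP_HP = T_H/(T_H − T_C) = 297.15/14.00 = 21.2250.
W = Q_H/COP_HP = 8080/21.2250 = 381 J.

W_in ≈ 381 J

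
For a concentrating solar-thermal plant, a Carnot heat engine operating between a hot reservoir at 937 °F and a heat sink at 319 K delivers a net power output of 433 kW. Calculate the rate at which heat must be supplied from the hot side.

Q̇_H ≈ 735 kW

T_H = 937 °F → (937 − 32) × 5/9 = 502.78 °C = 775.93 K.
The Carnot efficiency is η = 1 − T_C/T_H = 1 − 319.00/775.93 = 0.5889.
Q_H = W/η = 433/0.5889 = 735 kW.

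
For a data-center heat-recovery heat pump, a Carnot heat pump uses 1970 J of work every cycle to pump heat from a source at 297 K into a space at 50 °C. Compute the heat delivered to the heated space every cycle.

T_H = 50 °C → 50 + 273.15 = 323.15 K.
Reversible heating COP: COP_HP = T_H/(T_H − T_C) = 323.15/26.15 = 12.3576.
Q_H = COP_HP · W = 12.3576 × 1970 = 24300 J.

Q_H ≈ 24300 J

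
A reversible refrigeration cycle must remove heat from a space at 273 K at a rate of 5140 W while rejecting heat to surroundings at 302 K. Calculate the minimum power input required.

For a reversible refrigerator, COP_R = T_C/(T_H − T_C) = 273.00/29.00 = 9.4138.
W = Q_C/COP_R = 5140/9.4138 = 546 W.

Ẇ_in ≈ 546 W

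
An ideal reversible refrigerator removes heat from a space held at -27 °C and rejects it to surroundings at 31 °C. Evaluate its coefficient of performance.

T_H = 31 °C → 31 + 273.15 = 304.15 K.
T_C = -27 °C → -27 + 273.15 = 246.15 K.
For a reversible refrigerator, COP_R = T_C/(T_H − T_C) = 246.15/(304.15 − 246.15) = 4.244.

COP_R ≈ 4.244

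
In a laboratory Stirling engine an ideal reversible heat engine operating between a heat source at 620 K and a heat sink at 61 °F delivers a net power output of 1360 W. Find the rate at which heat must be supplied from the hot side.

T_C = 61 °F → (61 − 32) × 5/9 = 16.11 °C = 289.26 K.
Carnot efficiency: η = 1 − T_C/T_H = 1 − 289.26/620.00 = 0.5334.
Q_H = W/η = 1360/0.5334 = 2549 W.

Q̇_H ≈ 2549 W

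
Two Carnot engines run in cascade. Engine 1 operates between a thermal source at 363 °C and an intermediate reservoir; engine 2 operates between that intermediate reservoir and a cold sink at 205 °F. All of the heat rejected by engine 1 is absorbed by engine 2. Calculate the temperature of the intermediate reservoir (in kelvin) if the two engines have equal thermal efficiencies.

T_H = 363 °C → 363 + 273.15 = 636.15 K.
T_C = 205 °F → (205 − 32) × 5/9 = 96.11 °C = 369.26 K.
Equal efficiencies require 1 − T_m/T_H = 1 − T_C/T_m, i.e. T_m/T_H = T_C/T_m, so T_m = √(T_H·T_C) = √(636.15 × 369.26) = 484.7 K.

T_m ≈ 484.7 K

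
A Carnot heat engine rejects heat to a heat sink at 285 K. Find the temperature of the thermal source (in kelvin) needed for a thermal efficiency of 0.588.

From η = 1 − T_C/T_H, solving for T_H gives T_H = T_C/(1 − η) = 285.00/(1 − 0.588) = 691.7 K.

T_H ≈ 691.7 K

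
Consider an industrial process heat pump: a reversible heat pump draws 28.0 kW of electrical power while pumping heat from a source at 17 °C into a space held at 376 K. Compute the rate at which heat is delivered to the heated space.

Q̇_H ≈ 122.6 kW

T_C = 17 °C → 17 + 273.15 = 290.15 K.
For a reversible heat pump, COP_HP = T_H/(T_H − T_C) = 376.00/85.85 = 4.3797.
Q_H = COP_HP · W = 4.3797 × 28.0 = 122.6 kW.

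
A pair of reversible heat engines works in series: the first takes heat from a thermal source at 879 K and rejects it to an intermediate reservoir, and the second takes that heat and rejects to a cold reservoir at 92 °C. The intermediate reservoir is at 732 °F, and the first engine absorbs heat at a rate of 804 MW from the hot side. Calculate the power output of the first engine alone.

T_C = 92 °C → 92 + 273.15 = 365.15 K.
T_m = 732 °F → (732 − 32) × 5/9 = 388.89 °C = 662.04 K.
First-stage efficiency η₁ = 1 − T_m/T_H = 1 − 662.04/879.00 = 0.2468.
W₁ = η₁·Q_H = 0.2468 × 804 = 198.4 MW.

Ẇ₁ ≈ 198.4 MW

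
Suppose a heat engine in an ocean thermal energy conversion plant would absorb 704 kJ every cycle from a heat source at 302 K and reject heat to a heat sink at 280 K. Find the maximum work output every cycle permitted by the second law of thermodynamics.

By the Carnot theorem, η_max = 1 − T_C/T_H = 1 − 280.00/302.00 = 0.0728.
W_max = η_max · Q_H = 0.0728 × 704 = 51.28 kJ.

W_max ≈ 51.28 kJ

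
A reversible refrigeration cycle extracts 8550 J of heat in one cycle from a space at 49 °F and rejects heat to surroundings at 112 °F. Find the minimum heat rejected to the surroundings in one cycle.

Q_H ≈ 9609 J

T_H = 112 °F → (112 − 32) × 5/9 = 44.44 °C = 317.59 K.
T_C = 49 °F → (49 − 32) × 5/9 = 9.44 °C = 282.59 K.
For a reversible cycle Q_H/Q_C = T_H/T_C, so Q_H = Q_C·T_H/T_C = 8550 × 317.59/282.59 = 9609 J.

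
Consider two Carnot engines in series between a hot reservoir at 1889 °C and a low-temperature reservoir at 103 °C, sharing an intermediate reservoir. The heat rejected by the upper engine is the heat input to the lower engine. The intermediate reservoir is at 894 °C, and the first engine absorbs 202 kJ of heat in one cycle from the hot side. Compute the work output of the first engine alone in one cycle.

W₁ ≈ 93.0 kJ

T_H = 1889 °C → 1889 + 273.15 = 2162.15 K.
T_C = 103 °C → 103 + 273.15 = 376.15 K.
T_m = 894 °C → 894 + 273.15 = 1167.15 K.
First-stage efficiency η₁ = 1 − T_m/T_H = 1 − 1167.15/2162.15 = 0.4602.
W₁ = η₁·Q_H = 0.4602 × 202 = 93.0 kJ.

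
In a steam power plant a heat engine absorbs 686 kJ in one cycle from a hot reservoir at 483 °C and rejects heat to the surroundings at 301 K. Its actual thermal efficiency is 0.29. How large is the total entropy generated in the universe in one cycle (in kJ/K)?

T_H = 483 °C → 483 + 273.15 = 756.15 K.
W = η·Q_H = 0.29 × 686 = 198.9 kJ, so Q_C = Q_H − W = 487.1 kJ.
Reservoir entropy changes: ΔS_H = −Q_H/T_H = −686/756.15 = -0.9072 kJ/K and ΔS_C = +Q_C/T_C = 487.1/301.00 = 1.618 kJ/K.
ΔS_univ = −Q_H/T_H + Q_C/T_C = 0.711 kJ/K (> 0, since η = 0.29 < η_Carnot = 0.602).

ΔS_univ ≈ 0.711 kJ/K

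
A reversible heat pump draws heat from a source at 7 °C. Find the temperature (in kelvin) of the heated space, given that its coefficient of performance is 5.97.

T_H ≈ 336.5 K

T_C = 7 °C → 7 + 273.15 = 280.15 K.
COP_HP = T_H/(T_H − T_C) ⇒ T_H = T_C·COP_HP/(COP_HP − 1) = 280.15 × 5.97/(5.97 − 1) = 336.5 K.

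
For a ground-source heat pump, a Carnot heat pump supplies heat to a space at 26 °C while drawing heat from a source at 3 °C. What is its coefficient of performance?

COP_HP ≈ 13.0

T_H = 26 °C → 26 + 273.15 = 299.15 K.
T_C = 3 °C → 3 + 273.15 = 276.15 K.
For a reversible heat pump, COP_HP = T_H/(T_H − T_C) = 299.15/(299.15 − 276.15) = 13.0.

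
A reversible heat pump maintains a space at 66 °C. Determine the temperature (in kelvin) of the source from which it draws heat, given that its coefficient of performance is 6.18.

T_C ≈ 284.3 K

T_H = 66 °C → 66 + 273.15 = 339.15 K.
COP_HP = T_H/(T_H − T_C) ⇒ T_C = T_H·(COP_HP − 1)/COP_HP = 339.15 × (6.18 − 1)/6.18 = 284.3 K.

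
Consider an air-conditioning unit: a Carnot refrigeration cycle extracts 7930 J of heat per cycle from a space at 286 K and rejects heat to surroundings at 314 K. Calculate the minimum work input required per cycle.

COP_R = T_C/(T_H − T_C) = 286.00/28.00 = 10.2143.
W = Q_C/COP_R = 7930/10.2143 = 776 J.

W_in ≈ 776 J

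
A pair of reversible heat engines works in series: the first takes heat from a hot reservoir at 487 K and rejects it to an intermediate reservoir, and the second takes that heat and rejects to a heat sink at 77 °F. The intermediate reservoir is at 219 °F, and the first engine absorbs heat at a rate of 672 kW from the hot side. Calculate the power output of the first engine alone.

T_C = 77 °F → (77 − 32) × 5/9 = 25.00 °C = 298.15 K.
T_m = 219 °F → (219 − 32) × 5/9 = 103.89 °C = 377.04 K.
First-stage efficiency η₁ = 1 − T_m/T_H = 1 − 377.04/487.00 = 0.2258.
W₁ = η₁·Q_H = 0.2258 × 672 = 151.7 kW.

Ẇ₁ ≈ 151.7 kW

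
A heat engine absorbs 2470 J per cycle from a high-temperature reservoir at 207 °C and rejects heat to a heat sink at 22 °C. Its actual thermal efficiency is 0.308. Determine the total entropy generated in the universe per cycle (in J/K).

ΔS_univ ≈ 0.647 J/K

T_H = 207 °C → 207 + 273.15 = 480.15 K.
T_C = 22 °C → 22 + 273.15 = 295.15 K.
W = η·Q_H = 0.308 × 2470 = 760.8 J, so Q_C = Q_H − W = 1709 J.
The hot reservoir loses entropy Q_H/T_H = 2470/480.15 = 5.144 J/K; the cold reservoir gains Q_C/T_C = 1709/295.15 = 5.791 J/K.
ΔS_univ = −Q_H/T_H + Q_C/T_C = 0.647 J/K (> 0, since η = 0.308 < η_Carnot = 0.385).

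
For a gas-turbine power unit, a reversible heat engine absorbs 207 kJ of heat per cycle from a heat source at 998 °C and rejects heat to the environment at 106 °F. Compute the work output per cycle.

T_H = 998 °C → 998 + 273.15 = 1271.15 K.
T_C = 106 °F → (106 − 32) × 5/9 = 41.11 °C = 314.26 K.
Since the cycle is reversible, η = 1 − T_C/T_H = 1 − 314.26/1271.15 = 0.7528.
W = η·Q_H = 0.7528 × 207 = 156 kJ.

W ≈ 156 kJ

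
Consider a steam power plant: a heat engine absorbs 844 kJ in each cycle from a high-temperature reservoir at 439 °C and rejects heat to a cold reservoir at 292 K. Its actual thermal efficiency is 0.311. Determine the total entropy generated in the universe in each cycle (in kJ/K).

ΔS_univ ≈ 0.806 kJ/K

T_H = 439 °C → 439 + 273.15 = 712.15 K.
W = η·Q_H = 0.311 × 844 = 262.5 kJ, so Q_C = Q_H − W = 581.5 kJ.
Reservoir entropy changes: ΔS_H = −Q_H/T_H = −844/712.15 = -1.185 kJ/K and ΔS_C = +Q_C/T_C = 581.5/292.00 = 1.991 kJ/K.
ΔS_univ = −Q_H/T_H + Q_C/T_C = 0.806 kJ/K (> 0, since η = 0.311 < η_Carnot = 0.590).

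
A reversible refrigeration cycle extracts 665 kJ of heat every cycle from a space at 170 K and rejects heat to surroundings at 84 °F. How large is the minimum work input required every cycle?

W_in ≈ 517 kJ

T_H = 84 °F → (84 − 32) × 5/9 = 28.89 °C = 302.04 K.
COP_R = T_C/(T_H − T_C) = 170.00/132.04 = 1.2875.
W = Q_C/COP_R = 665/1.2875 = 517 kJ.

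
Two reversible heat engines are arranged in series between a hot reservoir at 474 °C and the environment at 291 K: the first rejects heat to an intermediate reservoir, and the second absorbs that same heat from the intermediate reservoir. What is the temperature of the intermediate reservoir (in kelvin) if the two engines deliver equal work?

T_m ≈ 519.1 K

T_H = 474 °C → 474 + 273.15 = 747.15 K.
For reversible stages Q_m = Q_H·(T_m/T_H). Setting W₁ = Q_H(1 − T_m/T_H) equal to W₂ = Q_m(1 − T_C/T_m) = Q_H·(T_m − T_C)/T_H gives T_H − T_m = T_m − T_C, so T_m = (T_H + T_C)/2 = (747.15 + 291.00)/2 = 519.1 K.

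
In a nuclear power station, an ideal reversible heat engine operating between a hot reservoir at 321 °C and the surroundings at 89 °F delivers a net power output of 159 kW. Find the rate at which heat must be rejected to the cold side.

T_H = 321 °C → 321 + 273.15 = 594.15 K.
T_C = 89 °F → (89 − 32) × 5/9 = 31.67 °C = 304.82 K.
The Carnot efficiency is η = 1 − T_C/T_H = 1 − 304.82/594.15 = 0.4870.
Since Q_C/Q_H = T_C/T_H and Q_H = W/η, Q_C = W·T_C/(T_H − T_C) = 159 × 304.82/289.33 = 168 kW.

Q̇_C ≈ 168 kW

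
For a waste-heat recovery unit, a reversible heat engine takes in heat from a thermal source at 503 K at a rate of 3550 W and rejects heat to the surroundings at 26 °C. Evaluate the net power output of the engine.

Ẇ ≈ 1440 W

T_C = 26 °C → 26 + 273.15 = 299.15 K.
Carnot efficiency: η = 1 − T_C/T_H = 1 − 299.15/503.00 = 0.4053.
W = η·Q_H = 0.4053 × 3550 = 1440 W.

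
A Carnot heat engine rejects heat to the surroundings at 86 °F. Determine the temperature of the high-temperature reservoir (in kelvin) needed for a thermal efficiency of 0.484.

T_C = 86 °F → (86 − 32) × 5/9 = 30.00 °C = 303.15 K.
From η = 1 − T_C/T_H, solving for T_H gives T_H = T_C/(1 − η) = 303.15/(1 − 0.484) = 587 K.

T_H ≈ 587 K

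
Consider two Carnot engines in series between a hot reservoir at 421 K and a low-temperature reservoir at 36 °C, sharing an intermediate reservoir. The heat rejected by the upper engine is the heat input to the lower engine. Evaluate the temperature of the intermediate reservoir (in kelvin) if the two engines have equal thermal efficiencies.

T_m ≈ 360.8 K

T_C = 36 °C → 36 + 273.15 = 309.15 K.
Equal efficiencies require 1 − T_m/T_H = 1 − T_C/T_m, i.e. T_m/T_H = T_C/T_m, so T_m = √(T_H·T_C) = √(421.00 × 309.15) = 360.8 K.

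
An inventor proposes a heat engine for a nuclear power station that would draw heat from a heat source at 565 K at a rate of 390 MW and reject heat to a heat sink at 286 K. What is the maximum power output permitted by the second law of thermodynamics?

Ẇ_max ≈ 193 MW

The upper bound on efficiency is η_max = 1 − T_C/T_H = 1 − 286.00/565.00 = 0.4938.
W_max = η_max · Q_H = 0.4938 × 390 = 193 MW.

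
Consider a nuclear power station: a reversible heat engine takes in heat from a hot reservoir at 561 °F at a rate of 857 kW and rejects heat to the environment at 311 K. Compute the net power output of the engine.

Ẇ ≈ 387 kW

T_H = 561 °F → (561 − 32) × 5/9 = 293.89 °C = 567.04 K.
The Carnot efficiency is η = 1 − T_C/T_H = 1 − 311.00/567.04 = 0.4515.
W = η·Q_H = 0.4515 × 857 = 387 kW.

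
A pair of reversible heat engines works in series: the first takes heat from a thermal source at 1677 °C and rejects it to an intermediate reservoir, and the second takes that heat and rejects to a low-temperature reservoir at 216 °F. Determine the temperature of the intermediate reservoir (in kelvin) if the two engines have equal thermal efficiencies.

T_m ≈ 856 K

T_H = 1677 °C → 1677 + 273.15 = 1950.15 K.
T_C = 216 °F → (216 − 32) × 5/9 = 102.22 °C = 375.37 K.
Equal efficiencies require 1 − T_m/T_H = 1 − T_C/T_m, i.e. T_m/T_H = T_C/T_m, so T_m = √(T_H·T_C) = √(1950.15 × 375.37) = 856 K.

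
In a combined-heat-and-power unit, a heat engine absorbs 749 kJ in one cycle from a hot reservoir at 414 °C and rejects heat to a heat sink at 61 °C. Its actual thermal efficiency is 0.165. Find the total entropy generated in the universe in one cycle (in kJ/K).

T_H = 414 °C → 414 + 273.15 = 687.15 K.
T_C = 61 °C → 61 + 273.15 = 334.15 K.
W = η·Q_H = 0.165 × 749 = 123.6 kJ, so Q_C = Q_H − W = 625.4 kJ.
Entropy balance on the reservoirs: −Q_H/T_H = -1.090 kJ/K, +Q_C/T_C = 1.872 kJ/K.
ΔS_univ = −Q_H/T_H + Q_C/T_C = 0.782 kJ/K (> 0, since η = 0.165 < η_Carnot = 0.514).

ΔS_univ ≈ 0.782 kJ/K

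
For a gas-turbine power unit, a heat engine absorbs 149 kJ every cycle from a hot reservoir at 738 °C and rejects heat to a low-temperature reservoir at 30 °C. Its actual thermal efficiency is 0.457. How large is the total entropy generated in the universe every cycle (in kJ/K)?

T_H = 738 °C → 738 + 273.15 = 1011.15 K.
T_C = 30 °C → 30 + 273.15 = 303.15 K.
W = η·Q_H = 0.457 × 149 = 68.09 kJ, so Q_C = Q_H − W = 80.91 kJ.
Reservoir entropy changes: ΔS_H = −Q_H/T_H = −149/1011.15 = -0.1474 kJ/K and ΔS_C = +Q_C/T_C = 80.91/303.15 = 0.2669 kJ/K.
ΔS_univ = −Q_H/T_H + Q_C/T_C = 0.1195 kJ/K (> 0, since η = 0.457 < η_Carnot = 0.700).

ΔS_univ ≈ 0.1195 kJ/K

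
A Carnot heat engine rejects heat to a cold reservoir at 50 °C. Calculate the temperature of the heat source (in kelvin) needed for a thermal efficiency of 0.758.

T_H ≈ 1340 K

T_C = 50 °C → 50 + 273.15 = 323.15 K.
From η = 1 − T_C/T_H, solving for T_H gives T_H = T_C/(1 − η) = 323.15/(1 − 0.758) = 1340 K.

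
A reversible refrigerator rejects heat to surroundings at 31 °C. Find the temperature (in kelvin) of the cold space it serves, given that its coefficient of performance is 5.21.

T_C ≈ 255.2 K

T_H = 31 °C → 31 + 273.15 = 304.15 K.
COP_R = T_C/(T_H − T_C) ⇒ T_C = T_H·COP_R/(1 + COP_R) = 304.15 × 5.21/(1 + 5.21) = 255.2 K.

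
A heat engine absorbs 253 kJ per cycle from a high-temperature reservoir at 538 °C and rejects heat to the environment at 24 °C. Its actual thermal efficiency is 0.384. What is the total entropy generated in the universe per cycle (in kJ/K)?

ΔS_univ ≈ 0.2126 kJ/K

T_H = 538 °C → 538 + 273.15 = 811.15 K.
T_C = 24 °C → 24 + 273.15 = 297.15 K.
W = η·Q_H = 0.384 × 253 = 97.15 kJ, so Q_C = Q_H − W = 155.8 kJ.
Reservoir entropy changes: ΔS_H = −Q_H/T_H = −253/811.15 = -0.3119 kJ/K and ΔS_C = +Q_C/T_C = 155.8/297.15 = 0.5245 kJ/K.
ΔS_univ = −Q_H/T_H + Q_C/T_C = 0.2126 kJ/K (> 0, since η = 0.384 < η_Carnot = 0.634).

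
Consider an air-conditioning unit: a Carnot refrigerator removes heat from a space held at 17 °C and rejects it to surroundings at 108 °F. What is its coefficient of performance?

T_H = 108 °F → (108 − 32) × 5/9 = 42.22 °C = 315.37 K.
T_C = 17 °C → 17 + 273.15 = 290.15 K.
Carnot COP: COP_R = T_C/(T_H − T_C) = 290.15/(315.37 − 290.15) = 11.50.

COP_R ≈ 11.50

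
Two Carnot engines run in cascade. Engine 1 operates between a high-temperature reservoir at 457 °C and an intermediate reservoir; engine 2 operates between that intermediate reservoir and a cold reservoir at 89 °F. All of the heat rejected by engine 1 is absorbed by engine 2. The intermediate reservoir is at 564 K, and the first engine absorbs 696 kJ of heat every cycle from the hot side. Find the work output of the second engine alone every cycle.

W₂ ≈ 247 kJ

T_H = 457 °C → 457 + 273.15 = 730.15 K.
T_C = 89 °F → (89 − 32) × 5/9 = 31.67 °C = 304.82 K.
Heat entering the second stage: Q_m = Q_H·(T_m/T_H) = 696 × 564.00/730.15 = 538 kJ.
Second-stage efficiency η₂ = 1 − T_C/T_m = 1 − 304.82/564.00 = 0.4595, so W₂ = η₂·Q_m = 247 kJ.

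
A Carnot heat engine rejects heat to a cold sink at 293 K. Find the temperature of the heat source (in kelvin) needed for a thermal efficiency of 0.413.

T_H ≈ 499 K

From η = 1 − T_C/T_H, solving for T_H gives T_H = T_C/(1 − η) = 293.00/(1 − 0.413) = 499 K.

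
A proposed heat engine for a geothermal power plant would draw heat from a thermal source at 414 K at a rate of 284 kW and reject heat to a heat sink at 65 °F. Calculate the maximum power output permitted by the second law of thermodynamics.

Ẇ_max ≈ 84.0 kW

T_C = 65 °F → (65 − 32) × 5/9 = 18.33 °C = 291.48 K.
The second-law ceiling is the Carnot efficiency, η_max = 1 − T_C/T_H = 1 − 291.48/414.00 = 0.2959.
W_max = η_max · Q_H = 0.2959 × 284 = 84.0 kW.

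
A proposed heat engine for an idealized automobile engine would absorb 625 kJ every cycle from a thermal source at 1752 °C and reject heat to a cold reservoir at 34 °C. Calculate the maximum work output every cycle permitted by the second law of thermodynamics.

T_H = 1752 °C → 1752 + 273.15 = 2025.15 K.
T_C = 34 °C → 34 + 273.15 = 307.15 K.
By the Carnot theorem, η_max = 1 − T_C/T_H = 1 − 307.15/2025.15 = 0.8483.
W_max = η_max · Q_H = 0.8483 × 625 = 530 kJ.

W_max ≈ 530 kJ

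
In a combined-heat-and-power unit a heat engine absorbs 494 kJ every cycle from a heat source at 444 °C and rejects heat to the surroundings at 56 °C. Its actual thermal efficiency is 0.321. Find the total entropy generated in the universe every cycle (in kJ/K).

T_H = 444 °C → 444 + 273.15 = 717.15 K.
T_C = 56 °C → 56 + 273.15 = 329.15 K.
W = η·Q_H = 0.321 × 494 = 158.6 kJ, so Q_C = Q_H − W = 335.4 kJ.
Reservoir entropy changes: ΔS_H = −Q_H/T_H = −494/717.15 = -0.6888 kJ/K and ΔS_C = +Q_C/T_C = 335.4/329.15 = 1.019 kJ/K.
ΔS_univ = −Q_H/T_H + Q_C/T_C = 0.3302 kJ/K (> 0, since η = 0.321 < η_Carnot = 0.541).

ΔS_univ ≈ 0.3302 kJ/K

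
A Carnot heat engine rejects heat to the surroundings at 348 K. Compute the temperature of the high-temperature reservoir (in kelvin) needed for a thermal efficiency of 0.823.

From η = 1 − T_C/T_H, solving for T_H gives T_H = T_C/(1 − η) = 348.00/(1 − 0.823) = 1970 K.

T_H ≈ 1970 K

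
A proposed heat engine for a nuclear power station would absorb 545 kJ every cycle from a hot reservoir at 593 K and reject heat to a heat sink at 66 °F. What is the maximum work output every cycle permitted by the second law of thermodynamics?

T_C = 66 °F → (66 − 32) × 5/9 = 18.89 °C = 292.04 K.
The upper bound on efficiency is η_max = 1 − T_C/T_H = 1 − 292.04/593.00 = 0.5075.
W_max = η_max · Q_H = 0.5075 × 545 = 277 kJ.

W_max ≈ 277 kJ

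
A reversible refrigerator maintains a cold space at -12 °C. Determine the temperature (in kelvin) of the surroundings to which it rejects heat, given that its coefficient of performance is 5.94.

T_H ≈ 305 K

T_C = -12 °C → -12 + 273.15 = 261.15 K.
COP_R = T_C/(T_H − T_C) ⇒ T_H = T_C·(1 + 1/COP_R) = 261.15 × (1 + 1/5.94) = 305 K.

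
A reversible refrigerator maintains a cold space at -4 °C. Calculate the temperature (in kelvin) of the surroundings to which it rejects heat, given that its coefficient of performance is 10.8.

T_C = -4 °C → -4 + 273.15 = 269.15 K.
COP_R = T_C/(T_H − T_C) ⇒ T_H = T_C·(1 + 1/COP_R) = 269.15 × (1 + 1/10.8) = 294 K.

T_H ≈ 294 K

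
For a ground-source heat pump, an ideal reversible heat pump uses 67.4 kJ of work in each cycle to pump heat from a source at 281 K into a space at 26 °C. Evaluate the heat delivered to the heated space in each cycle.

Q_H ≈ 1110 kJ

T_H = 26 °C → 26 + 273.15 = 299.15 K.
COP_HP = T_H/(T_H − T_C) = 299.15/18.15 = 16.4821.
Q_H = COP_HP · W = 16.4821 × 67.4 = 1110 kJ.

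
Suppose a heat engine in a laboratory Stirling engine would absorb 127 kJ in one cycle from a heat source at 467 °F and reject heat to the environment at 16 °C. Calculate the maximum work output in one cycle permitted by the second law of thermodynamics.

W_max ≈ 55.67 kJ

T_H = 467 °F → (467 − 32) × 5/9 = 241.67 °C = 514.82 K.
T_C = 16 °C → 16 + 273.15 = 289.15 K.
By the Carnot theorem, η_max = 1 − T_C/T_H = 1 − 289.15/514.82 = 0.4383.
W_max = η_max · Q_H = 0.4383 × 127 = 55.67 kJ.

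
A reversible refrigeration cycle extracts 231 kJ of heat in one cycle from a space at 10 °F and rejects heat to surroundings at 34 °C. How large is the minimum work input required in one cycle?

W_in ≈ 40.9 kJ

T_H = 34 °C → 34 + 273.15 = 307.15 K.
T_C = 10 °F → (10 − 32) × 5/9 = -12.22 °C = 260.93 K.
Carnot COP: COP_R = T_C/(T_H − T_C) = 260.93/46.22 = 5.6451.
W = Q_C/COP_R = 231/5.6451 = 40.9 kJ.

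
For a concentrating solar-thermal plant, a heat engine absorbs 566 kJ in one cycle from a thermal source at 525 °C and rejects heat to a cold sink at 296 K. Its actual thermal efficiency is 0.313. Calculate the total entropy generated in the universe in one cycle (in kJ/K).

T_H = 525 °C → 525 + 273.15 = 798.15 K.
W = η·Q_H = 0.313 × 566 = 177.2 kJ, so Q_C = Q_H − W = 388.8 kJ.
The hot reservoir loses entropy Q_H/T_H = 566/798.15 = 0.7091 kJ/K; the cold reservoir gains Q_C/T_C = 388.8/296.00 = 1.314 kJ/K.
ΔS_univ = −Q_H/T_H + Q_C/T_C = 0.605 kJ/K (> 0, since η = 0.313 < η_Carnot = 0.629).

ΔS_univ ≈ 0.605 kJ/K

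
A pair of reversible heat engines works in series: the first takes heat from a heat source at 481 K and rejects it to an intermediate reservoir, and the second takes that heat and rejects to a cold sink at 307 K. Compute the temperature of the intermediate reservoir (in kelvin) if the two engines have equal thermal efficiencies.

Equal efficiencies require 1 − T_m/T_H = 1 − T_C/T_m, i.e. T_m/T_H = T_C/T_m, so T_m = √(T_H·T_C) = √(481.00 × 307.00) = 384 K.

T_m ≈ 384 K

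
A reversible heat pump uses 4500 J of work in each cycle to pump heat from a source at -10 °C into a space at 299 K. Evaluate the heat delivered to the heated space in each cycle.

Q_H ≈ 37500 J

T_C = -10 °C → -10 + 273.15 = 263.15 K.
For a reversible heat pump, COP_HP = T_H/(T_H − T_C) = 299.00/35.85 = 8.3403.
Q_H = COP_HP · W = 8.3403 × 4500 = 37500 J.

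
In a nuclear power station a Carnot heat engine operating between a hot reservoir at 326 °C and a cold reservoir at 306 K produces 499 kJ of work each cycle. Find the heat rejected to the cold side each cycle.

T_H = 326 °C → 326 + 273.15 = 599.15 K.
The Carnot efficiency is η = 1 − T_C/T_H = 1 − 306.00/599.15 = 0.4893.
Since Q_C/Q_H = T_C/T_H and Q_H = W/η, Q_C = W·T_C/(T_H − T_C) = 499 × 306.00/293.15 = 521 kJ.

Q_C ≈ 521 kJ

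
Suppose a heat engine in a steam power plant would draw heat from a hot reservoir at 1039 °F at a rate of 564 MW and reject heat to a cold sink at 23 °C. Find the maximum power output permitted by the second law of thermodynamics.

Ẇ_max ≈ 363 MW

T_H = 1039 °F → (1039 − 32) × 5/9 = 559.44 °C = 832.59 K.
T_C = 23 °C → 23 + 273.15 = 296.15 K.
The upper bound on efficiency is η_max = 1 − T_C/T_H = 1 − 296.15/832.59 = 0.6443.
W_max = η_max · Q_H = 0.6443 × 564 = 363 MW.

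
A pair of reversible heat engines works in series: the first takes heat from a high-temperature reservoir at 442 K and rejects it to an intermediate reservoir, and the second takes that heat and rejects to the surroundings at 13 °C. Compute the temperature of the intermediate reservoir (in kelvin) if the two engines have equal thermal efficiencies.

T_m ≈ 356 K

T_C = 13 °C → 13 + 273.15 = 286.15 K.
Equal efficiencies require 1 − T_m/T_H = 1 − T_C/T_m, i.e. T_m/T_H = T_C/T_m, so T_m = √(T_H·T_C) = √(442.00 × 286.15) = 356 K.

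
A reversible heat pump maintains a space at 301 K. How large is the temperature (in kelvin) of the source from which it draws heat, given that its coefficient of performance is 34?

COP_HP = T_H/(T_H − T_C) ⇒ T_C = T_H·(COP_HP − 1)/COP_HP = 301.00 × (34 − 1)/34 = 292.1 K.

T_C ≈ 292.1 K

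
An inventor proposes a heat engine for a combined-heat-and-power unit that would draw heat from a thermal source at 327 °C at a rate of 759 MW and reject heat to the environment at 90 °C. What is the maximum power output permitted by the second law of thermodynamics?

T_H = 327 °C → 327 + 273.15 = 600.15 K.
T_C = 90 °C → 90 + 273.15 = 363.15 K.
The upper bound on efficiency is η_max = 1 − T_C/T_H = 1 − 363.15/600.15 = 0.3949.
W_max = η_max · Q_H = 0.3949 × 759 = 300 MW.

Ẇ_max ≈ 300 MW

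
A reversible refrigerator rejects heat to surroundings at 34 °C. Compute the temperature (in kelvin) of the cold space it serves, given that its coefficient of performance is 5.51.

T_C ≈ 260 K

T_H = 34 °C → 34 + 273.15 = 307.15 K.
COP_R = T_C/(T_H − T_C) ⇒ T_C = T_H·COP_R/(1 + COP_R) = 307.15 × 5.51/(1 + 5.51) = 260 K.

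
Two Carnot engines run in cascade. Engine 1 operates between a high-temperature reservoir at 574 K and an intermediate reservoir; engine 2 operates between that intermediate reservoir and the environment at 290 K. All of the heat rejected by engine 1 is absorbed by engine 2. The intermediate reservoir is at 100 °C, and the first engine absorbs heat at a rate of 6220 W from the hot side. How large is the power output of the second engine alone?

T_m = 100 °C → 100 + 273.15 = 373.15 K.
Heat entering the second stage: Q_m = Q_H·(T_m/T_H) = 6220 × 373.15/574.00 = 4044 W.
Second-stage efficiency η₂ = 1 − T_C/T_m = 1 − 290.00/373.15 = 0.2228, so W₂ = η₂·Q_m = 901.0 W.

Ẇ₂ ≈ 901.0 W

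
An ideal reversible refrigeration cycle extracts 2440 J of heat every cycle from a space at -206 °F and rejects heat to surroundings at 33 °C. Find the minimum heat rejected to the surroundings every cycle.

T_H = 33 °C → 33 + 273.15 = 306.15 K.
T_C = -206 °F → (-206 − 32) × 5/9 = -132.22 °C = 140.93 K.
For a reversible cycle Q_H/Q_C = T_H/T_C, so Q_H = Q_C·T_H/T_C = 2440 × 306.15/140.93 = 5300 J.

Q_H ≈ 5300 J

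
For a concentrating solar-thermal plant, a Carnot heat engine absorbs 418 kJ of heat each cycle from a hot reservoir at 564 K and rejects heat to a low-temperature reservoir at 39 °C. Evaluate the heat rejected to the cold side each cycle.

T_C = 39 °C → 39 + 273.15 = 312.15 K.
Since the cycle is reversible, η = 1 − T_C/T_H = 1 − 312.15/564.00 = 0.4465.
For a reversible cycle Q_C/Q_H = T_C/T_H, so Q_C = 418 × 312.15/564.00 = 231 kJ.

Q_C ≈ 231 kJ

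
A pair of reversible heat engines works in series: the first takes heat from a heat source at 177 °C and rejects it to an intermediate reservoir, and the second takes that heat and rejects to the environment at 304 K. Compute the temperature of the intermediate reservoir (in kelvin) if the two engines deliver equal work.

T_H = 177 °C → 177 + 273.15 = 450.15 K.
For reversible stages Q_m = Q_H·(T_m/T_H). Setting W₁ = Q_H(1 − T_m/T_H) equal to W₂ = Q_m(1 − T_C/T_m) = Q_H·(T_m − T_C)/T_H gives T_H − T_m = T_m − T_C, so T_m = (T_H + T_C)/2 = (450.15 + 304.00)/2 = 377 K.

T_m ≈ 377 K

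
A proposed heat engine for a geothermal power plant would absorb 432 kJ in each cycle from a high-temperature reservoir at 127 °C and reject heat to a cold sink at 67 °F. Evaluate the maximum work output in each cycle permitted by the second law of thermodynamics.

T_H = 127 °C → 127 + 273.15 = 400.15 K.
T_C = 67 °F → (67 − 32) × 5/9 = 19.44 °C = 292.59 K.
The upper bound on efficiency is η_max = 1 − T_C/T_H = 1 − 292.59/400.15 = 0.2688.
W_max = η_max · Q_H = 0.2688 × 432 = 116 kJ.

W_max ≈ 116 kJ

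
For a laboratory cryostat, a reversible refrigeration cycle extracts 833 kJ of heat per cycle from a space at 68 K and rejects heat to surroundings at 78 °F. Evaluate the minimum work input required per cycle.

W_in ≈ 2830 kJ

T_H = 78 °F → (78 − 32) × 5/9 = 25.56 °C = 298.71 K.
Carnot COP: COP_R = T_C/(T_H − T_C) = 68.00/230.71 = 0.2947.
W = Q_C/COP_R = 833/0.2947 = 2830 kJ.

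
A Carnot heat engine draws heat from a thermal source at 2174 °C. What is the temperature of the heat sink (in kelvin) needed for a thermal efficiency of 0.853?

T_H = 2174 °C → 2174 + 273.15 = 2447.15 K.
From η = 1 − T_C/T_H, T_C = T_H·(1 − η) = 2447.15 × (1 − 0.853) = 360 K.

T_C ≈ 360 K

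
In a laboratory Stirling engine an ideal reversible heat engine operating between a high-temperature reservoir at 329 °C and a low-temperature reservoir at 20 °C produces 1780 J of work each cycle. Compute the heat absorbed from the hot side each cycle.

Q_H ≈ 3470 J

T_H = 329 °C → 329 + 273.15 = 602.15 K.
T_C = 20 °C → 20 + 273.15 = 293.15 K.
Since the cycle is reversible, η = 1 − T_C/T_H = 1 − 293.15/602.15 = 0.5132.
Q_H = W/η = 1780/0.5132 = 3470 J.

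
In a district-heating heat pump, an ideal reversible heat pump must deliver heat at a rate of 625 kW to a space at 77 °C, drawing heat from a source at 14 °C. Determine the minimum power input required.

T_H = 77 °C → 77 + 273.15 = 350.15 K.
T_C = 14 °C → 14 + 273.15 = 287.15 K.
COP_HP = T_H/(T_H − T_C) = 350.15/63.00 = 5.5579.
W = Q_H/COP_HP = 625/5.5579 = 112 kW.

Ẇ_in ≈ 112 kW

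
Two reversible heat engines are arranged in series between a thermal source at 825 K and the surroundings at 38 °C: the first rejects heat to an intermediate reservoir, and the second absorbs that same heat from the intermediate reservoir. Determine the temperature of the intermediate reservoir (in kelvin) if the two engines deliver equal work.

T_C = 38 °C → 38 + 273.15 = 311.15 K.
For reversible stages Q_m = Q_H·(T_m/T_H). Setting W₁ = Q_H(1 − T_m/T_H) equal to W₂ = Q_m(1 − T_C/T_m) = Q_H·(T_m − T_C)/T_H gives T_H − T_m = T_m − T_C, so T_m = (T_H + T_C)/2 = (825.00 + 311.15)/2 = 568.1 K.

T_m ≈ 568.1 K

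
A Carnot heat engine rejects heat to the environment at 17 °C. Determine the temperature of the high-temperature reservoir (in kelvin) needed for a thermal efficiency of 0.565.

T_C = 17 °C → 17 + 273.15 = 290.15 K.
From η = 1 − T_C/T_H, solving for T_H gives T_H = T_C/(1 − η) = 290.15/(1 − 0.565) = 667.0 K.

T_H ≈ 667.0 K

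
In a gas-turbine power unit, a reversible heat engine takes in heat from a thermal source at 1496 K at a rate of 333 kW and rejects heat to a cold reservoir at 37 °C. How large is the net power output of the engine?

T_C = 37 °C → 37 + 273.15 = 310.15 K.
The Carnot efficiency is η = 1 − T_C/T_H = 1 − 310.15/1496.00 = 0.7927.
W = η·Q_H = 0.7927 × 333 = 264.0 kW.

Ẇ ≈ 264.0 kW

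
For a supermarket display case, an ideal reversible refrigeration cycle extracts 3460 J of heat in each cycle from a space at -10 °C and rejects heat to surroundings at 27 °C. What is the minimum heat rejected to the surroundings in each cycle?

T_H = 27 °C → 27 + 273.15 = 300.15 K.
T_C = -10 °C → -10 + 273.15 = 263.15 K.
For a reversible cycle Q_H/Q_C = T_H/T_C, so Q_H = Q_C·T_H/T_C = 3460 × 300.15/263.15 = 3950 J.

Q_H ≈ 3950 J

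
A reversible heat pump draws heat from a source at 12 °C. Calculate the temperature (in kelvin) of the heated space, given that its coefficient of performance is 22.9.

T_C = 12 °C → 12 + 273.15 = 285.15 K.
COP_HP = T_H/(T_H − T_C) ⇒ T_H = T_C·COP_HP/(COP_HP − 1) = 285.15 × 22.9/(22.9 − 1) = 298.2 K.

T_H ≈ 298.2 K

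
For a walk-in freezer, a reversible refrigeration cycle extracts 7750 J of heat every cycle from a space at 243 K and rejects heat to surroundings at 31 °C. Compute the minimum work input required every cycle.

W_in ≈ 1950 J

T_H = 31 °C → 31 + 273.15 = 304.15 K.
Carnot COP: COP_R = T_C/(T_H − T_C) = 243.00/61.15 = 3.9738.
W = Q_C/COP_R = 7750/3.9738 = 1950 J.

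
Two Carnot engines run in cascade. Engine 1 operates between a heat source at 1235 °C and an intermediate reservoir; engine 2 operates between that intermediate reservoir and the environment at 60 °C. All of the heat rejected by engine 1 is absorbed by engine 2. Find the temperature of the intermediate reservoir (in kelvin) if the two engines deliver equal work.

T_H = 1235 °C → 1235 + 273.15 = 1508.15 K.
T_C = 60 °C → 60 + 273.15 = 333.15 K.
For reversible stages Q_m = Q_H·(T_m/T_H). Setting W₁ = Q_H(1 − T_m/T_H) equal to W₂ = Q_m(1 − T_C/T_m) = Q_H·(T_m − T_C)/T_H gives T_H − T_m = T_m − T_C, so T_m = (T_H + T_C)/2 = (1508.15 + 333.15)/2 = 921 K.

T_m ≈ 921 K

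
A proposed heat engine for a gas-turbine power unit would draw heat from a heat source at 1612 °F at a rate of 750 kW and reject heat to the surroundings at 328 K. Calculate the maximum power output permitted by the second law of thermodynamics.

T_H = 1612 °F → (1612 − 32) × 5/9 = 877.78 °C = 1150.93 K.
The second-law ceiling is the Carnot efficiency, η_max = 1 − T_C/T_H = 1 − 328.00/1150.93 = 0.7150.
W_max = η_max · Q_H = 0.7150 × 750 = 536 kW.

Ẇ_max ≈ 536 kW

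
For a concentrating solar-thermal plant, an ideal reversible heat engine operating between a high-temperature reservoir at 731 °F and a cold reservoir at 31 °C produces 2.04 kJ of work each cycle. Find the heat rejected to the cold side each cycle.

T_H = 731 °F → (731 − 32) × 5/9 = 388.33 °C = 661.48 K.
T_C = 31 °C → 31 + 273.15 = 304.15 K.
The Carnot efficiency is η = 1 − T_C/T_H = 1 − 304.15/661.48 = 0.5402.
Since Q_C/Q_H = T_C/T_H and Q_H = W/η, Q_C = W·T_C/(T_H − T_C) = 2.04 × 304.15/357.33 = 1.74 kJ.

Q_C ≈ 1.74 kJ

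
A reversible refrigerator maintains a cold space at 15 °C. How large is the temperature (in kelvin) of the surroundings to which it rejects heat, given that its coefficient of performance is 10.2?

T_H ≈ 316 K

T_C = 15 °C → 15 + 273.15 = 288.15 K.
COP_R = T_C/(T_H − T_C) ⇒ T_H = T_C·(1 + 1/COP_R) = 288.15 × (1 + 1/10.2) = 316 K.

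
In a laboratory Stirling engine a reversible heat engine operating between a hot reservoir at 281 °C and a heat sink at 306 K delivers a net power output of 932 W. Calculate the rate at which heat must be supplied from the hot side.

Q̇_H ≈ 2080 W

T_H = 281 °C → 281 + 273.15 = 554.15 K.
Since the cycle is reversible, η = 1 − T_C/T_H = 1 − 306.00/554.15 = 0.4478.
Q_H = W/η = 932/0.4478 = 2080 W.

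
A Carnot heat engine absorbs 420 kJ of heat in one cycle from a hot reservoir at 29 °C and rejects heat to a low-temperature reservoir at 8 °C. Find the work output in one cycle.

W ≈ 29.2 kJ

T_H = 29 °C → 29 + 273.15 = 302.15 K.
T_C = 8 °C → 8 + 273.15 = 281.15 K.
η_rev = 1 − T_C/T_H = 1 − 281.15/302.15 = 0.0695.
W = η·Q_H = 0.0695 × 420 = 29.2 kJ.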